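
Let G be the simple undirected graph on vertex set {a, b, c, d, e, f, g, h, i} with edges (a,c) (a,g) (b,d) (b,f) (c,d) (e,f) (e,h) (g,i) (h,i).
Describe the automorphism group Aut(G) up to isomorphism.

D_9

Every vertex has degree 2 and the graph is connected, so G is the 9-cycle C_9. C_9 has 9 rotations and 9 reflections, so Aut(C_9) ≅ D_9 of order 18.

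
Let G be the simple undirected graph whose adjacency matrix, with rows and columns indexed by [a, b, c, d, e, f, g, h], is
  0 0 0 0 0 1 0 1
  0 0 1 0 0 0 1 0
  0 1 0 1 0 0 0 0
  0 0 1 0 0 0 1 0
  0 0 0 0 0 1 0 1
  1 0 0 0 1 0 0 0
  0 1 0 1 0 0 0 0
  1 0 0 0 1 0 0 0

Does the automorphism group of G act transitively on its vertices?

G has two connected components, {a, e, f, h} and {b, c, d, g}; each is 2-regular, so G = C_4 ⊔ C_4. With two isomorphic components, Aut(G) = Aut(C_4) ≀ S_2 = (D_4 × D_4) ⋊ Z_2: permute each cycle by D_4, then optionally swap the two cycles. Order 2·(2·4)² = 128. Under this action every vertex can be carried to every other, so G is vertex-transitive.

Yes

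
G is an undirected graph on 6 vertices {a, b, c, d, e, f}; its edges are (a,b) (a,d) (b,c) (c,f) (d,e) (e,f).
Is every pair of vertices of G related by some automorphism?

G is 2-regular and connected on 6 vertices, i.e. the cycle C_6. The automorphisms of the 6-cycle are exactly the symmetries of a regular 6-gon: the dihedral group D_6, |D_6| = 12. This group acts transitively on the 6 vertices.

Yes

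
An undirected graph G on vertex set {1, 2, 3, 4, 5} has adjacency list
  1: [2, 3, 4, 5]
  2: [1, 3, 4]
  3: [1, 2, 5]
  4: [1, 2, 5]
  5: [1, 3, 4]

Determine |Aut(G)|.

8

Vertex 1 is the unique vertex of degree 4; the remaining 4 vertices each have degree 3 and induce a cycle, so G is the wheel on 5 vertices with hub 1. With the hub fixed, the remaining symmetry is that of the rim cycle C_4, giving the dihedral group D_4.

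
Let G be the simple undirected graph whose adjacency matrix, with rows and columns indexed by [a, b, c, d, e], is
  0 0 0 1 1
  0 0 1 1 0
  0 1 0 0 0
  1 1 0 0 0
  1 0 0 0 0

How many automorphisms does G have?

The degree sequence is [2, 2, 1, 2, 1]; the two degree-1 vertices c and e are the ends of a path, so G = P_5. The only nontrivial automorphism of a path is the end-to-end reflection, so Aut(G) ≅ Z_2.

2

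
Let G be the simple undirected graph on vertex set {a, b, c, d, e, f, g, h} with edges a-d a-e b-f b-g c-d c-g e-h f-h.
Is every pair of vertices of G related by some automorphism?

Yes

G is 2-regular and connected on 8 vertices, i.e. the cycle C_8. C_8 has 8 rotations and 8 reflections, so Aut(C_8) ≅ D_8 of order 16. This group acts transitively on the 8 vertices.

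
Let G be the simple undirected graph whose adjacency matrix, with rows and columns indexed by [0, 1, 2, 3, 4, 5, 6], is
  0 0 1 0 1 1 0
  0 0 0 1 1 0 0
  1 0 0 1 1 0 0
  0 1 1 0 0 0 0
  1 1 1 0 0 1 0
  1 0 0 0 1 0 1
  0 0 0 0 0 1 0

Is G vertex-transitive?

Vertex 4 is the only vertex of degree 4, so every automorphism fixes it; G is not vertex-transitive.

No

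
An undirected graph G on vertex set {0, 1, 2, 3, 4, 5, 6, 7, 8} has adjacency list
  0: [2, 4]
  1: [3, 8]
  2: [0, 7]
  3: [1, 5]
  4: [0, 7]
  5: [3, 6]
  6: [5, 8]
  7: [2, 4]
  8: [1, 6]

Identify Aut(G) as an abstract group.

G has two connected components, {1, 3, 5, 6, 8} and {0, 2, 4, 7}; each is 2-regular, so G = C_5 ⊔ C_4. The components are non-isomorphic (different sizes), so Aut(G) = Aut(C_4) × Aut(C_5) = D_4 × D_5 of order 8·10 = 80.

D_4 × D_5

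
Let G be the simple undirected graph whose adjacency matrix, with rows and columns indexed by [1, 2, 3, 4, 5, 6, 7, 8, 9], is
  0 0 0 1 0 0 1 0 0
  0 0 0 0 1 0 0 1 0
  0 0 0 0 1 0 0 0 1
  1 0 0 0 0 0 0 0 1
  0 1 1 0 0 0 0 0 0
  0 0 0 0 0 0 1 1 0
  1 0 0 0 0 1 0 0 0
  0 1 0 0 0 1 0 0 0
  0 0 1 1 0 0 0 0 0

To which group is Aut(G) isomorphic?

G is 2-regular and connected on 9 vertices, i.e. the cycle C_9. C_9 has 9 rotations and 9 reflections, so Aut(C_9) ≅ D_9 of order 18.

the dihedral group of order 18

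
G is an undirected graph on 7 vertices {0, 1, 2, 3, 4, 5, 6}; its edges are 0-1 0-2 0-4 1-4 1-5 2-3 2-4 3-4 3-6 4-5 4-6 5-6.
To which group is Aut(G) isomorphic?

D_6

Vertex 4 is the unique vertex of degree 6; the remaining 6 vertices each have degree 3 and induce a cycle, so G is the wheel on 7 vertices with hub 4. With the hub fixed, the remaining symmetry is that of the rim cycle C_6, giving the dihedral group D_6.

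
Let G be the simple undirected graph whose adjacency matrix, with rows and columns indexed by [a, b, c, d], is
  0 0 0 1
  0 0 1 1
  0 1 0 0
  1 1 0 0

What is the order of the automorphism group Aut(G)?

The degree sequence is [1, 2, 1, 2]; the two degree-1 vertices a and c are the ends of a path, so G = P_4. The only nontrivial automorphism of a path is the end-to-end reflection, so Aut(G) ≅ Z_2.

2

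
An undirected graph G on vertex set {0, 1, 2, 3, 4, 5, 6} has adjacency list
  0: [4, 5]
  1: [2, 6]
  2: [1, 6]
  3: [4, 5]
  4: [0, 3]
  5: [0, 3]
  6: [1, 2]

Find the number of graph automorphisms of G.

48

G has two connected components, {0, 3, 4, 5} and {1, 2, 6}; each is 2-regular, so G = C_4 ⊔ C_3. No automorphism exchanges components of different sizes, hence Aut(G) is the direct product D_4 × D_3, order 48.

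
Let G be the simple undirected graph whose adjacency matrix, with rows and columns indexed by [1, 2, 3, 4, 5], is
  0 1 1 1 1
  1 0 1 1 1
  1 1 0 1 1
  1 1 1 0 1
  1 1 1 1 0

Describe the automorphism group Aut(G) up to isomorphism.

S_5

All 5 vertices are pairwise adjacent: G = K_5. Any permutation of the 5 vertices preserves K_5, so Aut(K_5) = S_5 of order 5! = 120.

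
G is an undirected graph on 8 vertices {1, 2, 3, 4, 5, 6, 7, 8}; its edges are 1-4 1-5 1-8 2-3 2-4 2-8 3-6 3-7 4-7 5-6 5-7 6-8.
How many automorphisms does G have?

48

G is 3-regular and bipartite on 2^3 = 8 vertices with girth 4; it is the hypercube graph Q_3. The symmetry group of the 3-cube is the hyperoctahedral group B_3 = Z_2 ≀ S_3, of order 2^3·3! = 48.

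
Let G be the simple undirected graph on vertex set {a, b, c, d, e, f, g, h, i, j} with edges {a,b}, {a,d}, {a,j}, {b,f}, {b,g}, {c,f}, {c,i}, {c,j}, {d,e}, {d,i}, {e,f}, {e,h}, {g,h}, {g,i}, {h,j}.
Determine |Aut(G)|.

G is 3-regular on 10 vertices with no triangles and no 4-cycles (girth 5): this is the Petersen graph. Viewing the Petersen graph as the Kneser graph K(5,2) — vertices are 2-subsets of {1,…,5}, edges join disjoint pairs — its automorphisms are exactly the permutations of the 5-element set, so Aut ≅ S_5 of order 120.

120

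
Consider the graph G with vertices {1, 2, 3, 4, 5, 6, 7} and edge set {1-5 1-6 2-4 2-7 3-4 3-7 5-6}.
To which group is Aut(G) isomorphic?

D_4 × D_3

G has two connected components, {2, 3, 4, 7} and {1, 5, 6}; each is 2-regular, so G = C_4 ⊔ C_3. The components are non-isomorphic (different sizes), so Aut(G) = Aut(C_4) × Aut(C_3) = D_4 × D_3 of order 8·6 = 48.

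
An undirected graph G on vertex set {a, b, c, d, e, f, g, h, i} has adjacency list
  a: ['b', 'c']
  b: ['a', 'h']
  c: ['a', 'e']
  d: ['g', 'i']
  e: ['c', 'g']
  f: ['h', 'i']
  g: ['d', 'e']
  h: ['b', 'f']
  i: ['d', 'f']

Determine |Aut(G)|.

18

G is 2-regular and connected on 9 vertices, i.e. the cycle C_9. The automorphisms of the 9-cycle are exactly the symmetries of a regular 9-gon: the dihedral group D_9, |D_9| = 18.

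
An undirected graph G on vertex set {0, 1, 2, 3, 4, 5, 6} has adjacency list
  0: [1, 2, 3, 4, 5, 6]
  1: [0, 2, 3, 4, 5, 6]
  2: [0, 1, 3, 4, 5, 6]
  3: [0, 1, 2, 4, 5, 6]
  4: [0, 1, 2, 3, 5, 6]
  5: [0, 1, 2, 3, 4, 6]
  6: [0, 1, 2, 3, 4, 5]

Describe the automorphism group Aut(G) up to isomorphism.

the symmetric group on 7 letters

All 7 vertices are pairwise adjacent: G = K_7. Any permutation of the 7 vertices preserves K_7, so Aut(K_7) = S_7 of order 7! = 5040.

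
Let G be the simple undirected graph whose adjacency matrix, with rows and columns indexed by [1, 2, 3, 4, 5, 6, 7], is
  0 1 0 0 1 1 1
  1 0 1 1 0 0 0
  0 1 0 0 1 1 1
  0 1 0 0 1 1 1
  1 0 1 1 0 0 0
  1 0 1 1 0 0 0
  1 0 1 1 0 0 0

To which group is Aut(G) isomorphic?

The vertices split by degree into {1, 3, 4} (degree 4) and {2, 5, 6, 7} (degree 3); every edge runs between the two parts, so G is the complete bipartite graph K_{3,4}. The parts have unequal sizes, so no automorphism swaps them; each part is permuted independently, giving S_4 × S_3 of order 4!·3! = 144.

S_4 × S_3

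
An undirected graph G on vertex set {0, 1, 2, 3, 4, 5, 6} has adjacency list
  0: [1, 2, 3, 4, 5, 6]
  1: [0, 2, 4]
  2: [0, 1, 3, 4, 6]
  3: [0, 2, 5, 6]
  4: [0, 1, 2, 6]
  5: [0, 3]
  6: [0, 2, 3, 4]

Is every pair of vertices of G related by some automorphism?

No

Vertex 0 is the only vertex of degree 6, so every automorphism fixes it; G is not vertex-transitive.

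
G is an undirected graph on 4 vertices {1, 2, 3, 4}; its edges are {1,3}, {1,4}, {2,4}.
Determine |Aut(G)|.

The degree sequence is [2, 1, 1, 2]; the two degree-1 vertices 2 and 3 are the ends of a path, so G = P_4. The only nontrivial automorphism of a path is the end-to-end reflection, so Aut(G) ≅ Z_2.

2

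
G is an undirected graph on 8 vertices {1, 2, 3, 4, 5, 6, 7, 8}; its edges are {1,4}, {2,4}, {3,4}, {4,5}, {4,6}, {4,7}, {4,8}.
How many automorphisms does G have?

Vertex 4 has degree 7 and every other vertex has degree 1, so G is the star K_{1,7} with centre 4. Any automorphism fixes the centre and permutes the 7 leaves freely, so Aut(G) ≅ S_7 of order 7! = 5040.

5040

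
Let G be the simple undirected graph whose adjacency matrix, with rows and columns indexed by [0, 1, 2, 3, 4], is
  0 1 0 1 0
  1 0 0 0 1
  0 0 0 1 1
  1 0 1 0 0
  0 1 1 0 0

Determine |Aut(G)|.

G is 2-regular and connected on 5 vertices, i.e. the cycle C_5. The automorphisms of the 5-cycle are exactly the symmetries of a regular 5-gon: the dihedral group D_5, |D_5| = 10.

10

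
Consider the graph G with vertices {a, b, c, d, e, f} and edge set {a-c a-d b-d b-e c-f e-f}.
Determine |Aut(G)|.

G is 2-regular and connected on 6 vertices, i.e. the cycle C_6. The automorphisms of the 6-cycle are exactly the symmetries of a regular 6-gon: the dihedral group D_6, |D_6| = 12.

12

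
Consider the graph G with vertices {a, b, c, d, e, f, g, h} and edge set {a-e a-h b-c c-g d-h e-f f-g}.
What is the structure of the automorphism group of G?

The degree sequence is [2, 1, 2, 1, 2, 2, 2, 2]; the two degree-1 vertices b and d are the ends of a path, so G = P_8. The only nontrivial automorphism of a path is the end-to-end reflection, so Aut(G) ≅ Z_2.

the cyclic group of order 2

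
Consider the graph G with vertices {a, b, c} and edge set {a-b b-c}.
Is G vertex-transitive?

Vertex b is the only vertex of degree 2, so every automorphism fixes it; G is not vertex-transitive.

No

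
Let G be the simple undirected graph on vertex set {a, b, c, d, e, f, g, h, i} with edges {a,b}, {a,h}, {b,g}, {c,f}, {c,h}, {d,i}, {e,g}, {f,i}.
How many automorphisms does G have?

The degree sequence is [2, 2, 2, 1, 1, 2, 2, 2, 2]; the two degree-1 vertices d and e are the ends of a path, so G = P_9. The only nontrivial automorphism of a path is the end-to-end reflection, so Aut(G) ≅ Z_2.

2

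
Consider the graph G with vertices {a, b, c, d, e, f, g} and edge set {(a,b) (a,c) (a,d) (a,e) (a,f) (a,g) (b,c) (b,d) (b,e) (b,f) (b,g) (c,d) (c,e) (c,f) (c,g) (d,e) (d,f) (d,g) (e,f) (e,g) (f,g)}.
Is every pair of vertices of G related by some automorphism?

Yes

Every vertex has degree 6, so G is the complete graph K_7. Any permutation of the 7 vertices preserves K_7, so Aut(K_7) = S_7 of order 7! = 5040. Under this action every vertex can be carried to every other, so G is vertex-transitive.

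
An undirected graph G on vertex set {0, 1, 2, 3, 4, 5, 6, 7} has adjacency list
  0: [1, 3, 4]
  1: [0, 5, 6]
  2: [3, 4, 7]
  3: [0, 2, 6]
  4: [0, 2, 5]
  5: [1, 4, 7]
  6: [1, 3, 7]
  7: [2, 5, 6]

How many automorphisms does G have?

48

G is 3-regular and bipartite on 2^3 = 8 vertices with girth 4; it is the hypercube graph Q_3. Aut(Q_3) consists of the signed permutations of the 3 coordinate axes: 3! permutations times 2^3 sign flips, so |Aut| = 2^3·3! = 48.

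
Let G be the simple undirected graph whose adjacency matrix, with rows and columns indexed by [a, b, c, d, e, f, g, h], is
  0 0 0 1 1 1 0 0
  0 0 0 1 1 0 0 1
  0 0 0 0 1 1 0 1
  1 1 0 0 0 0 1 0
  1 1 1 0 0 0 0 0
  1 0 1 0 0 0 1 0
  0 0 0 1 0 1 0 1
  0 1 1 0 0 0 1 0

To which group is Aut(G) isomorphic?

Z_2^3 ⋊ S_3

G is 3-regular and bipartite on 2^3 = 8 vertices with girth 4; it is the hypercube graph Q_3. The symmetry group of the 3-cube is the hyperoctahedral group B_3 = Z_2 ≀ S_3, of order 2^3·3! = 48.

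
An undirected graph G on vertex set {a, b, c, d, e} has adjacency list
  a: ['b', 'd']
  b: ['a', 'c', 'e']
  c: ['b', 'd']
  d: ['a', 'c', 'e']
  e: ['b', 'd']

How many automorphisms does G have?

The vertices split by degree into {b, d} (degree 3) and {a, c, e} (degree 2); every edge runs between the two parts, so G is the complete bipartite graph K_{2,3}. Automorphisms preserve the bipartition setwise (since the parts differ in size) and act as S_3 × S_2 within it; |Aut| = 12.

12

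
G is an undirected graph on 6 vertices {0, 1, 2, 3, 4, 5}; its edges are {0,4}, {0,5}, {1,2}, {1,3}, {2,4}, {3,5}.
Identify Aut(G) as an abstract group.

Every vertex has degree 2 and the graph is connected, so G is the 6-cycle C_6. C_6 has 6 rotations and 6 reflections, so Aut(C_6) ≅ D_6 of order 12.

the dihedral group of order 12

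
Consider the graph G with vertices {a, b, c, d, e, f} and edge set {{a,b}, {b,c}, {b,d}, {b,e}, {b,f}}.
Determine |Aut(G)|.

Vertex b has degree 5 and every other vertex has degree 1, so G is the star K_{1,5} with centre b. The 5 leaves are pairwise interchangeable while the centre is fixed, giving Aut(G) = S_5.

120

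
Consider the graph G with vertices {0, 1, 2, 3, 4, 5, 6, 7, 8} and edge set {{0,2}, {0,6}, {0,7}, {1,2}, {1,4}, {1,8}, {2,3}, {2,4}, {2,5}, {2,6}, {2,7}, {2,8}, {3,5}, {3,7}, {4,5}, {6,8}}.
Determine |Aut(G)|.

16

Vertex 2 is the unique vertex of degree 8; the remaining 8 vertices each have degree 3 and induce a cycle, so G is the wheel on 9 vertices with hub 2. With the hub fixed, the remaining symmetry is that of the rim cycle C_8, giving the dihedral group D_8.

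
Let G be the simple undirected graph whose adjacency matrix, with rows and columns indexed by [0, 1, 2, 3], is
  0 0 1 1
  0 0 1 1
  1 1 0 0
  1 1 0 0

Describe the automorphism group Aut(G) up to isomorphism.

G is 2-regular and bipartite on 2^2 = 4 vertices with girth 4; it is the hypercube graph Q_2. Aut(Q_2) consists of the signed permutations of the 2 coordinate axes: 2! permutations times 2^2 sign flips, so |Aut| = 2^2·2! = 8.

the dihedral group of order 8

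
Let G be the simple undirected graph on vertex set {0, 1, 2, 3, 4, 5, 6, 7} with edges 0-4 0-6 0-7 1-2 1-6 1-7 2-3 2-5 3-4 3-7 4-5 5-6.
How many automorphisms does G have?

G is 3-regular and bipartite on 2^3 = 8 vertices with girth 4; it is the hypercube graph Q_3. Aut(Q_3) consists of the signed permutations of the 3 coordinate axes: 3! permutations times 2^3 sign flips, so |Aut| = 2^3·3! = 48.

48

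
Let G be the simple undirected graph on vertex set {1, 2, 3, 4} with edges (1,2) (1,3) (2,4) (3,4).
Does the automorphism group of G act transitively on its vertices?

Yes

Every vertex has degree 2 and the graph is connected, so G is the 4-cycle C_4. The automorphisms of the 4-cycle are exactly the symmetries of a regular 4-gon: the dihedral group D_4, |D_4| = 8. This group acts transitively on the 4 vertices.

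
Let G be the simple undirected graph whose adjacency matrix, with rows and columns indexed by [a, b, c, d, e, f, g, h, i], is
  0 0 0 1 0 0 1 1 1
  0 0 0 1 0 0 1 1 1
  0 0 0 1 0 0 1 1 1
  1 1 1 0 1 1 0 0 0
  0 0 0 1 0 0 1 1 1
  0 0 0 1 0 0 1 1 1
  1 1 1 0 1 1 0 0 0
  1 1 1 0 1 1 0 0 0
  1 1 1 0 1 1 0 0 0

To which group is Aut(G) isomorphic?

S_5 × S_4

The vertices split by degree into {d, g, h, i} (degree 5) and {a, b, c, e, f} (degree 4); every edge runs between the two parts, so G is the complete bipartite graph K_{4,5}. Automorphisms preserve the bipartition setwise (since the parts differ in size) and act as S_5 × S_4 within it; |Aut| = 2880.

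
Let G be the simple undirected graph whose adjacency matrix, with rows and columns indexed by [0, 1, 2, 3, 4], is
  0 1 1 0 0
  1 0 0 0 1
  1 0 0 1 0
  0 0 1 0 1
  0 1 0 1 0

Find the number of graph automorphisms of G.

10

Every vertex has degree 2 and the graph is connected, so G is the 5-cycle C_5. C_5 has 5 rotations and 5 reflections, so Aut(C_5) ≅ D_5 of order 10.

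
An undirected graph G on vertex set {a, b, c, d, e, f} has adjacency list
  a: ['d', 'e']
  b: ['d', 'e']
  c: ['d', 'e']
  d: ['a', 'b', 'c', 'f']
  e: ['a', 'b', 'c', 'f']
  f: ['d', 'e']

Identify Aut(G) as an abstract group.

S_4 × S_2

The vertices split by degree into {d, e} (degree 4) and {a, b, c, f} (degree 2); every edge runs between the two parts, so G is the complete bipartite graph K_{2,4}. The parts have unequal sizes, so no automorphism swaps them; each part is permuted independently, giving S_4 × S_2 of order 4!·2! = 48.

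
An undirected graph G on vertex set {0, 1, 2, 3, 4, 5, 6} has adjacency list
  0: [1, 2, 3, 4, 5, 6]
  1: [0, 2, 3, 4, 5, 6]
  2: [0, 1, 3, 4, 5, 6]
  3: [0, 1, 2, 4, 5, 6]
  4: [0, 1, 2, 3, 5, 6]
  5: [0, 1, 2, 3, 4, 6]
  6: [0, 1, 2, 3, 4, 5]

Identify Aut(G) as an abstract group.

the symmetric group on 7 letters

Every vertex has degree 6, so G is the complete graph K_7. Any permutation of the 7 vertices preserves K_7, so Aut(K_7) = S_7 of order 7! = 5040.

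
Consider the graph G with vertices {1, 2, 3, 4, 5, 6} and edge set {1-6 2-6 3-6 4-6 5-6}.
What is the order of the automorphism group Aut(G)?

Vertex 6 has degree 5 and every other vertex has degree 1, so G is the star K_{1,5} with centre 6. Any automorphism fixes the centre and permutes the 5 leaves freely, so Aut(G) ≅ S_5 of order 5! = 120.

120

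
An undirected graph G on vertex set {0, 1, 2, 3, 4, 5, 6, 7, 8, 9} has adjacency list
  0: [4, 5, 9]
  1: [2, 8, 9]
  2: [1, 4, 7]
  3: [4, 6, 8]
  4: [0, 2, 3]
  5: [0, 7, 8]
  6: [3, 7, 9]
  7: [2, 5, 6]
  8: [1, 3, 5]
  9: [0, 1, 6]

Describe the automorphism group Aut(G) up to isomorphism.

G is 3-regular on 10 vertices with no triangles and no 4-cycles (girth 5): this is the Petersen graph. It is a classical fact that the Petersen graph has automorphism group S_5 (order 120), arising from its description as the Kneser graph K(5,2).

S_5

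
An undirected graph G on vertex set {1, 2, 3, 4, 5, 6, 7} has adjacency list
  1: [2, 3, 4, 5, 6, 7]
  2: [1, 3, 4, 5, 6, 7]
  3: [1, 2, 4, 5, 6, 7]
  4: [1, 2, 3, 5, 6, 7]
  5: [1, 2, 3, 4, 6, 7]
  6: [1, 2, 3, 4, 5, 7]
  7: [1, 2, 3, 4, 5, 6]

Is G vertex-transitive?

All 7 vertices are pairwise adjacent: G = K_7. Any permutation of the 7 vertices preserves K_7, so Aut(K_7) = S_7 of order 7! = 5040. This group acts transitively on the 7 vertices.

Yes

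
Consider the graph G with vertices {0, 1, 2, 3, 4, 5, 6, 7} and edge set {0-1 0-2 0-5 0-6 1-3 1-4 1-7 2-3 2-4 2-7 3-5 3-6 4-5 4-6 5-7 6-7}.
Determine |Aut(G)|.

G is 4-regular and bipartite with parts {1, 2, 5, 6} and {0, 3, 4, 7} (each part is independent and every cross-pair is an edge), so G = K_{4,4}. Each part can be permuted independently (S_4 × S_4) and the two equal-size parts can also be swapped, giving (S_4 × S_4) ⋊ Z_2 of order 2·(4!)² = 1152.

1152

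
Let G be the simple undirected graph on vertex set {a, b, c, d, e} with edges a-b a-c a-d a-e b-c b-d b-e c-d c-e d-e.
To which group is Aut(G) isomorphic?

Every vertex has degree 4, so G is the complete graph K_5. Any permutation of the 5 vertices preserves K_5, so Aut(K_5) = S_5 of order 5! = 120.

S_5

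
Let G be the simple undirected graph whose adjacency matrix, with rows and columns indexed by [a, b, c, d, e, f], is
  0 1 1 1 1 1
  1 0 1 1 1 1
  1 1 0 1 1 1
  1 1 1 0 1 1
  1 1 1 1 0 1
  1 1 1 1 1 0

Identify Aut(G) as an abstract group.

Every vertex has degree 5, so G is the complete graph K_6. Any permutation of the 6 vertices preserves K_6, so Aut(K_6) = S_6 of order 6! = 720.

the symmetric group on 6 letters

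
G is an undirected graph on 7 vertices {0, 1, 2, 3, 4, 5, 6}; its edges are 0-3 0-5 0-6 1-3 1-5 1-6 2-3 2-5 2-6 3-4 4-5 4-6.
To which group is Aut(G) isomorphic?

S_3 × S_4

The vertices split by degree into {3, 5, 6} (degree 4) and {0, 1, 2, 4} (degree 3); every edge runs between the two parts, so G is the complete bipartite graph K_{3,4}. Automorphisms preserve the bipartition setwise (since the parts differ in size) and act as S_3 × S_4 within it; |Aut| = 144.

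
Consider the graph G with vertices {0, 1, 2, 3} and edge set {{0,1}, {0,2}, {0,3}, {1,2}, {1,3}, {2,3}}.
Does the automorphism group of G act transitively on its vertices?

All 4 vertices are pairwise adjacent: G = K_4. Any permutation of the 4 vertices preserves K_4, so Aut(K_4) = S_4 of order 4! = 24. This group acts transitively on the 4 vertices.

Yes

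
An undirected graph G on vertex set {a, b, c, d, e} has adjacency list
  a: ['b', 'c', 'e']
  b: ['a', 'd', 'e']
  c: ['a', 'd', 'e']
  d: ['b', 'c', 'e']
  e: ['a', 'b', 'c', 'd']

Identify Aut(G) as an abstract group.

D_4

Vertex e is the unique vertex of degree 4; the remaining 4 vertices each have degree 3 and induce a cycle, so G is the wheel on 5 vertices with hub e. With the hub fixed, the remaining symmetry is that of the rim cycle C_4, giving the dihedral group D_4.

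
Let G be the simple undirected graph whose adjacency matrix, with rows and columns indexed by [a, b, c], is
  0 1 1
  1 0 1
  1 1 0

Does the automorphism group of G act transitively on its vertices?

Yes

All 3 vertices are pairwise adjacent: G = K_3. Every bijection on the vertex set is an automorphism of K_3; hence Aut(K_3) ≅ S_3, order 6. This group acts transitively on the 3 vertices.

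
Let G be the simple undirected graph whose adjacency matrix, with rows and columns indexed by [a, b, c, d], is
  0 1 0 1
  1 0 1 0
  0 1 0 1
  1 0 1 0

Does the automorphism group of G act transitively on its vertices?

G is 2-regular and bipartite with parts {a, c} and {b, d} (each part is independent and every cross-pair is an edge), so G = K_{2,2}. Aut(K_{2,2}) is the wreath product S_2 ≀ Z_2: permute within each part, then optionally swap the parts; |Aut| = 2·(2!)² = 8. This group acts transitively on the 4 vertices.

Yes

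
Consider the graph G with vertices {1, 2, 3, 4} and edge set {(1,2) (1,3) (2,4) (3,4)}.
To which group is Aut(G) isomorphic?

G is 2-regular and bipartite with parts {1, 4} and {2, 3} (each part is independent and every cross-pair is an edge), so G = K_{2,2}. Aut(K_{2,2}) is the wreath product S_2 ≀ Z_2: permute within each part, then optionally swap the parts; |Aut| = 2·(2!)² = 8.

S_2 ≀ Z_2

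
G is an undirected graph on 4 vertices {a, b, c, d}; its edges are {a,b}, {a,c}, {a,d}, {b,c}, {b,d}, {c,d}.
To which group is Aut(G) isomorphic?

Every vertex has degree 3, so G is the complete graph K_4. Any permutation of the 4 vertices preserves K_4, so Aut(K_4) = S_4 of order 4! = 24.

the symmetric group on 4 letters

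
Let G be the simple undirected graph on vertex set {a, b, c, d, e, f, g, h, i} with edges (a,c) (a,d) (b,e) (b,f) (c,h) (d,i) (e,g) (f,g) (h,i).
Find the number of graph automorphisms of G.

G has two connected components, {a, c, d, h, i} and {b, e, f, g}; each is 2-regular, so G = C_5 ⊔ C_4. No automorphism exchanges components of different sizes, hence Aut(G) is the direct product D_4 × D_5, order 80.

80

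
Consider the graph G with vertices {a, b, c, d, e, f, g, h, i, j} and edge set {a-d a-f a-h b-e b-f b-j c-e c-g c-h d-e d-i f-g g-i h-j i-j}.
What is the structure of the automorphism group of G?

the symmetric group S_5

G is 3-regular on 10 vertices with no triangles and no 4-cycles (girth 5): this is the Petersen graph. Viewing the Petersen graph as the Kneser graph K(5,2) — vertices are 2-subsets of {1,…,5}, edges join disjoint pairs — its automorphisms are exactly the permutations of the 5-element set, so Aut ≅ S_5 of order 120.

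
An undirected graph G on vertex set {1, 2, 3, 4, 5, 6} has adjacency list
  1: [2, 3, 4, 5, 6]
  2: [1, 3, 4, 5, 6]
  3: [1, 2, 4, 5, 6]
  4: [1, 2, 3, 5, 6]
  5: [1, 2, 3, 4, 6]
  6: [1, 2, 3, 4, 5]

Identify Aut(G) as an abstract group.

the symmetric group on 6 letters

All 6 vertices are pairwise adjacent: G = K_6. Every bijection on the vertex set is an automorphism of K_6; hence Aut(K_6) ≅ S_6, order 720.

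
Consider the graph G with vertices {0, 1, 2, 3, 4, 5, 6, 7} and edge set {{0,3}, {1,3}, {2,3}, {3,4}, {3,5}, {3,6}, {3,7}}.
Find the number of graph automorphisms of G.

Vertex 3 has degree 7 and every other vertex has degree 1, so G is the star K_{1,7} with centre 3. Any automorphism fixes the centre and permutes the 7 leaves freely, so Aut(G) ≅ S_7 of order 7! = 5040.

5040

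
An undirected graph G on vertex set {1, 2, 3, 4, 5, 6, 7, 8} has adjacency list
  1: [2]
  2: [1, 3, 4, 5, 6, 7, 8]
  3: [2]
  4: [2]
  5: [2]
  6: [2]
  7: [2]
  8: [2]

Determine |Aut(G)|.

5040

Vertex 2 has degree 7 and every other vertex has degree 1, so G is the star K_{1,7} with centre 2. The 7 leaves are pairwise interchangeable while the centre is fixed, giving Aut(G) = S_7.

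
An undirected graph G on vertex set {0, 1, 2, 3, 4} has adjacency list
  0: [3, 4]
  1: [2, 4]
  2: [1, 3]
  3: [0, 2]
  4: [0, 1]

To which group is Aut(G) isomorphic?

G is 2-regular and connected on 5 vertices, i.e. the cycle C_5. C_5 has 5 rotations and 5 reflections, so Aut(C_5) ≅ D_5 of order 10.

the dihedral group of order 10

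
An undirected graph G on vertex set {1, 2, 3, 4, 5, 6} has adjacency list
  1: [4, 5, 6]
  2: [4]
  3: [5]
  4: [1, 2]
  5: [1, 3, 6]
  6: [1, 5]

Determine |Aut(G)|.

Degrees alone do not determine every vertex (e.g. 1 and 5 both have degree 3), but their neighbour-degree multisets differ: N(1) has degrees [2, 2, 3] while N(5) has degrees [1, 2, 3]. Repeating this refinement separates all vertices, so the only automorphism is the identity.

1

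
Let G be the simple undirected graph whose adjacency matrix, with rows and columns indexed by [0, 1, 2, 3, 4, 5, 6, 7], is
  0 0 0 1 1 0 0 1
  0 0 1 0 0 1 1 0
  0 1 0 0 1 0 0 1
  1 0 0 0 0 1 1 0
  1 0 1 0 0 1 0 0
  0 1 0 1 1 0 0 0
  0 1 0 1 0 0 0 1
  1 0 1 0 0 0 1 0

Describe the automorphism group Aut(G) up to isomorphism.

G is 3-regular and bipartite on 2^3 = 8 vertices with girth 4; it is the hypercube graph Q_3. The symmetry group of the 3-cube is the hyperoctahedral group B_3 = Z_2 ≀ S_3, of order 2^3·3! = 48.

the hyperoctahedral group B_3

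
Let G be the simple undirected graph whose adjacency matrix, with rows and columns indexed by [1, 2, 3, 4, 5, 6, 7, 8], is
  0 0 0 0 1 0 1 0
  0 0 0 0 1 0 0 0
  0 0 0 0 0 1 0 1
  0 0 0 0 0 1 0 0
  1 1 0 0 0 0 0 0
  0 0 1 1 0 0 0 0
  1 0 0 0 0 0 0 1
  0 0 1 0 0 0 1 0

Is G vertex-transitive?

No

Automorphisms preserve degree, but G has vertices of degree 1 and vertices of degree 2; no automorphism maps one to the other, so G is not vertex-transitive.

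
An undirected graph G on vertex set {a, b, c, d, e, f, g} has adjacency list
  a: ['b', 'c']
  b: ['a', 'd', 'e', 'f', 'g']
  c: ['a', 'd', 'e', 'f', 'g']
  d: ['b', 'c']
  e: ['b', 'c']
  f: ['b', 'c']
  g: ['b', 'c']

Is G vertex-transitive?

No

Automorphisms preserve degree, but G has vertices of degree 2 and vertices of degree 5; no automorphism maps one to the other, so G is not vertex-transitive.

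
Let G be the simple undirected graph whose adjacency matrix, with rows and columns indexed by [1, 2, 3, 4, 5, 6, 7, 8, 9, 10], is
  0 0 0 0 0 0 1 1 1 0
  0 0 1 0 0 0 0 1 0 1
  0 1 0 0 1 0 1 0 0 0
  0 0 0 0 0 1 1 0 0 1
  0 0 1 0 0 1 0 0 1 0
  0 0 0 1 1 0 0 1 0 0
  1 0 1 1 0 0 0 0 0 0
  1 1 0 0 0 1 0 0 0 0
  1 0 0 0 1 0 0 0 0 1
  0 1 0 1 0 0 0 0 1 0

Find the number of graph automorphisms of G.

G is 3-regular on 10 vertices with no triangles and no 4-cycles (girth 5): this is the Petersen graph. It is a classical fact that the Petersen graph has automorphism group S_5 (order 120), arising from its description as the Kneser graph K(5,2).

120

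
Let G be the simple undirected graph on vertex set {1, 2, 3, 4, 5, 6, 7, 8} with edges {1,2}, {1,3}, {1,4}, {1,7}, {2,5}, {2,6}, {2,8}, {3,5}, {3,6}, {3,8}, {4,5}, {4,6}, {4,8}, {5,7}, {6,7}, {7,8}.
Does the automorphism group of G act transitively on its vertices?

G is 4-regular and bipartite with parts {1, 5, 6, 8} and {2, 3, 4, 7} (each part is independent and every cross-pair is an edge), so G = K_{4,4}. Aut(K_{4,4}) is the wreath product S_4 ≀ Z_2: permute within each part, then optionally swap the parts; |Aut| = 2·(4!)² = 1152. This group acts transitively on the 8 vertices.

Yes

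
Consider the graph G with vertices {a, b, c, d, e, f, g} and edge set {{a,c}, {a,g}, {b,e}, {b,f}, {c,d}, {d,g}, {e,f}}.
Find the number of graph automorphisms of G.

48

G has two connected components, {a, c, d, g} and {b, e, f}; each is 2-regular, so G = C_4 ⊔ C_3. The components are non-isomorphic (different sizes), so Aut(G) = Aut(C_4) × Aut(C_3) = D_4 × D_3 of order 8·6 = 48.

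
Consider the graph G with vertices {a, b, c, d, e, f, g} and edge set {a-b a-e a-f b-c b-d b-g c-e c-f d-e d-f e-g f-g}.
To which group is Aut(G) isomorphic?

S_3 × S_4

The vertices split by degree into {b, e, f} (degree 4) and {a, c, d, g} (degree 3); every edge runs between the two parts, so G is the complete bipartite graph K_{3,4}. The parts have unequal sizes, so no automorphism swaps them; each part is permuted independently, giving S_3 × S_4 of order 3!·4! = 144.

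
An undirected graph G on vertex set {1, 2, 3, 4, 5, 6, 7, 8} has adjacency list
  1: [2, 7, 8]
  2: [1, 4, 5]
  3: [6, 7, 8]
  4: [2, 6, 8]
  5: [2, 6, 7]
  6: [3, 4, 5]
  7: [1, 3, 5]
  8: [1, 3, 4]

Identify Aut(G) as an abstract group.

G is 3-regular and bipartite on 2^3 = 8 vertices with girth 4; it is the hypercube graph Q_3. Aut(Q_3) consists of the signed permutations of the 3 coordinate axes: 3! permutations times 2^3 sign flips, so |Aut| = 2^3·3! = 48.

the hyperoctahedral group B_3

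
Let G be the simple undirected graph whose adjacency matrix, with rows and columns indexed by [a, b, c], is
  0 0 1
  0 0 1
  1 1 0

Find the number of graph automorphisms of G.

2

The degree sequence is [1, 1, 2]; the two degree-1 vertices a and b are the ends of a path, so G = P_3. A path has exactly one nontrivial symmetry — reversal — giving Aut(G) of order 2.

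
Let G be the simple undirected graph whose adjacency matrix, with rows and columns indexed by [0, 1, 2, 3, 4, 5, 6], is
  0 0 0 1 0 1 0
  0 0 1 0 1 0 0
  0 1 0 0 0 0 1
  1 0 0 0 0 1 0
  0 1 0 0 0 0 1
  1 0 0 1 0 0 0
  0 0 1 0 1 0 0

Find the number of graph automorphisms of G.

G has two connected components, {1, 2, 4, 6} and {0, 3, 5}; each is 2-regular, so G = C_4 ⊔ C_3. The components are non-isomorphic (different sizes), so Aut(G) = Aut(C_3) × Aut(C_4) = D_3 × D_4 of order 6·8 = 48.

48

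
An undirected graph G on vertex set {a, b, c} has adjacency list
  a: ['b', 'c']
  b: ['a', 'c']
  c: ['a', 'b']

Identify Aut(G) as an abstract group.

All 3 vertices are pairwise adjacent: G = K_3. Every bijection on the vertex set is an automorphism of K_3; hence Aut(K_3) ≅ S_3, order 6.

S_3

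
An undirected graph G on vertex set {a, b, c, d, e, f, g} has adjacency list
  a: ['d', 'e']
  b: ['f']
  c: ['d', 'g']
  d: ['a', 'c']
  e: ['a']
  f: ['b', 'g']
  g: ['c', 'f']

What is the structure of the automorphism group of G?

C_2

The degree sequence is [2, 1, 2, 2, 1, 2, 2]; the two degree-1 vertices b and e are the ends of a path, so G = P_7. The only nontrivial automorphism of a path is the end-to-end reflection, so Aut(G) ≅ Z_2.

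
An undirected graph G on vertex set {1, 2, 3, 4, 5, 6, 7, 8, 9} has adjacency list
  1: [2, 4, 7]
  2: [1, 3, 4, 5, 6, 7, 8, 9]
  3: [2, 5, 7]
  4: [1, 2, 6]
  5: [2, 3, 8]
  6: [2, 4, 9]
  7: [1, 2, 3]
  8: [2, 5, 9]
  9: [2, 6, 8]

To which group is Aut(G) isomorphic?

Vertex 2 is the unique vertex of degree 8; the remaining 8 vertices each have degree 3 and induce a cycle, so G is the wheel on 9 vertices with hub 2. Every automorphism fixes the hub and acts on the rim 8-cycle, so Aut(G) ≅ Aut(C_8) = D_8 of order 16.

D_8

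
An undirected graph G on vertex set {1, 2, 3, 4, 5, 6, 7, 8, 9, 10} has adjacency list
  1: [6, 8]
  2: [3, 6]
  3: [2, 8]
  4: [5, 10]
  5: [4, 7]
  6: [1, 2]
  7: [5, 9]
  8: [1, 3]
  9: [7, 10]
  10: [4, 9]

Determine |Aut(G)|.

200

G has two connected components, {4, 5, 7, 9, 10} and {1, 2, 3, 6, 8}; each is 2-regular, so G = C_5 ⊔ C_5. Aut of a disjoint union of two copies of C_5 is the wreath product D_5 ≀ Z_2, of order 2·10² = 200.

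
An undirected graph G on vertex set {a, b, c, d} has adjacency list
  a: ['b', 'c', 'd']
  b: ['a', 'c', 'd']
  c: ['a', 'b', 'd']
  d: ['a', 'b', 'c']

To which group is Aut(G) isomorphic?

S_4

All 4 vertices are pairwise adjacent: G = K_4. Every bijection on the vertex set is an automorphism of K_4; hence Aut(K_4) ≅ S_4, order 24.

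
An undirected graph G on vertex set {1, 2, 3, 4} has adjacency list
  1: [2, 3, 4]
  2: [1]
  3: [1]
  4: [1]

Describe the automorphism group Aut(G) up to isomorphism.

Vertex 1 has degree 3 and every other vertex has degree 1, so G is the star K_{1,3} with centre 1. The 3 leaves are pairwise interchangeable while the centre is fixed, giving Aut(G) = S_3.

the symmetric group on 3 letters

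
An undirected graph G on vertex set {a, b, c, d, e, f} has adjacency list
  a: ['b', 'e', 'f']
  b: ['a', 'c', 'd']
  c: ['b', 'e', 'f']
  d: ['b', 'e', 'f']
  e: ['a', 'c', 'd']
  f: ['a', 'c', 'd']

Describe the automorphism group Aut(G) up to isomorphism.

G is 3-regular and bipartite with parts {b, e, f} and {a, c, d} (each part is independent and every cross-pair is an edge), so G = K_{3,3}. Aut(K_{3,3}) is the wreath product S_3 ≀ Z_2: permute within each part, then optionally swap the parts; |Aut| = 2·(3!)² = 72.

S_3 ≀ Z_2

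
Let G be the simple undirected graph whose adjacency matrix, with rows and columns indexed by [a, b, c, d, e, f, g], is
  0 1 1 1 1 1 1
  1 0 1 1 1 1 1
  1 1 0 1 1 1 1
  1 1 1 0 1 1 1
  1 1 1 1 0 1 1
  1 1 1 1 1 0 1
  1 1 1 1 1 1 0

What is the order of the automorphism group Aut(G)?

5040

Every vertex has degree 6, so G is the complete graph K_7. Any permutation of the 7 vertices preserves K_7, so Aut(K_7) = S_7 of order 7! = 5040.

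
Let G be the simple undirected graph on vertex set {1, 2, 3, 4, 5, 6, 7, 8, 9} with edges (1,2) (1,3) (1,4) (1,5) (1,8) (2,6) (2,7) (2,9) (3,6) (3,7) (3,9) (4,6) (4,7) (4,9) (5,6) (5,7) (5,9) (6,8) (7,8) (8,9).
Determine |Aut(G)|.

The vertices split by degree into {1, 6, 7, 9} (degree 5) and {2, 3, 4, 5, 8} (degree 4); every edge runs between the two parts, so G is the complete bipartite graph K_{4,5}. The parts have unequal sizes, so no automorphism swaps them; each part is permuted independently, giving S_4 × S_5 of order 4!·5! = 2880.

2880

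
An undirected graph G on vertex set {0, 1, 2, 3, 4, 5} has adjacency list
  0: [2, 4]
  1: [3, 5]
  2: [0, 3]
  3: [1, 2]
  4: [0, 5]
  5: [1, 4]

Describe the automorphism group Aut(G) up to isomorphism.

G is 2-regular and connected on 6 vertices, i.e. the cycle C_6. The automorphisms of the 6-cycle are exactly the symmetries of a regular 6-gon: the dihedral group D_6, |D_6| = 12.

D_6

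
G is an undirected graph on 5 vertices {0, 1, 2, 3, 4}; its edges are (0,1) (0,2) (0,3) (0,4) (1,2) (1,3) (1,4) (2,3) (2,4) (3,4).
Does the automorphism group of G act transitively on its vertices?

Yes

Every vertex has degree 4, so G is the complete graph K_5. Any permutation of the 5 vertices preserves K_5, so Aut(K_5) = S_5 of order 5! = 120. This group acts transitively on the 5 vertices.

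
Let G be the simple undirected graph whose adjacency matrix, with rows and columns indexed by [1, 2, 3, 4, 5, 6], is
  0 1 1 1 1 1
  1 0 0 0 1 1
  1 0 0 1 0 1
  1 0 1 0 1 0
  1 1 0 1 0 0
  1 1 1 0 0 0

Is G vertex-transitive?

Vertex 1 is the only vertex of degree 5, so every automorphism fixes it; G is not vertex-transitive.

No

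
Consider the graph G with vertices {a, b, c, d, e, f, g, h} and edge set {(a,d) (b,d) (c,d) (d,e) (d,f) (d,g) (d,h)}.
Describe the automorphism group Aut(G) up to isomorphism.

the symmetric group on 7 letters

Vertex d has degree 7 and every other vertex has degree 1, so G is the star K_{1,7} with centre d. Any automorphism fixes the centre and permutes the 7 leaves freely, so Aut(G) ≅ S_7 of order 7! = 5040.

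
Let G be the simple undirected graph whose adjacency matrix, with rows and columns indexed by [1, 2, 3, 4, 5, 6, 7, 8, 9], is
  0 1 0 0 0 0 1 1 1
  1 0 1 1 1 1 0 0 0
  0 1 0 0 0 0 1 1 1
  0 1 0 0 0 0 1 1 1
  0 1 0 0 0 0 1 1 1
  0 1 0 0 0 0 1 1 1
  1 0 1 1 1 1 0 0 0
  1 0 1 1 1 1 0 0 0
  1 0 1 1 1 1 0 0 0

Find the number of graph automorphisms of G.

The vertices split by degree into {2, 7, 8, 9} (degree 5) and {1, 3, 4, 5, 6} (degree 4); every edge runs between the two parts, so G is the complete bipartite graph K_{4,5}. The parts have unequal sizes, so no automorphism swaps them; each part is permuted independently, giving S_5 × S_4 of order 5!·4! = 2880.

2880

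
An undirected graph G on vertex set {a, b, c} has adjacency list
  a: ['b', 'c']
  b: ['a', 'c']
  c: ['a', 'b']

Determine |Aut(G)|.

6

All 3 vertices are pairwise adjacent: G = K_3. Every bijection on the vertex set is an automorphism of K_3; hence Aut(K_3) ≅ S_3, order 6.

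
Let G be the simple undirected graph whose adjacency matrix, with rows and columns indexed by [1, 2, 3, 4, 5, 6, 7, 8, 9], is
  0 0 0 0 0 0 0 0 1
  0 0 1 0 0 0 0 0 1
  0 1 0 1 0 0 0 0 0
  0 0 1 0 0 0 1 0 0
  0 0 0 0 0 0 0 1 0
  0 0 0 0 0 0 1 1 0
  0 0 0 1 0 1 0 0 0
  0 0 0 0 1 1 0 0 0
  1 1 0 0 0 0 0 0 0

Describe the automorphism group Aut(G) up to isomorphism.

the cyclic group of order 2

The degree sequence is [1, 2, 2, 2, 1, 2, 2, 2, 2]; the two degree-1 vertices 1 and 5 are the ends of a path, so G = P_9. A path has exactly one nontrivial symmetry — reversal — giving Aut(G) of order 2.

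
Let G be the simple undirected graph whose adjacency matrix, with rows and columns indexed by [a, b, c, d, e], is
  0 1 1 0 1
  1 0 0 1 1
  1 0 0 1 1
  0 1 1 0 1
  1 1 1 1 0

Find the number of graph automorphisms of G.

Vertex e is the unique vertex of degree 4; the remaining 4 vertices each have degree 3 and induce a cycle, so G is the wheel on 5 vertices with hub e. With the hub fixed, the remaining symmetry is that of the rim cycle C_4, giving the dihedral group D_4.

8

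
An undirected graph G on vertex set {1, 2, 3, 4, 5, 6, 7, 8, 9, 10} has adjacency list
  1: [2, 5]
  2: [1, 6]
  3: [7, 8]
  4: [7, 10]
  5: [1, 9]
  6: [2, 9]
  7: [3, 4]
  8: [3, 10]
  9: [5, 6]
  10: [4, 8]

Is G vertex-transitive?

G has two connected components, {1, 2, 5, 6, 9} and {3, 4, 7, 8, 10}; each is 2-regular, so G = C_5 ⊔ C_5. Aut of a disjoint union of two copies of C_5 is the wreath product D_5 ≀ Z_2, of order 2·10² = 200. This group acts transitively on the 10 vertices.

Yes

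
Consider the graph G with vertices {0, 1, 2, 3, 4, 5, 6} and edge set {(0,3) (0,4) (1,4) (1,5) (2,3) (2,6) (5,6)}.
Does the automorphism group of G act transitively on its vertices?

G is 2-regular and connected on 7 vertices, i.e. the cycle C_7. C_7 has 7 rotations and 7 reflections, so Aut(C_7) ≅ D_7 of order 14. This group acts transitively on the 7 vertices.

Yes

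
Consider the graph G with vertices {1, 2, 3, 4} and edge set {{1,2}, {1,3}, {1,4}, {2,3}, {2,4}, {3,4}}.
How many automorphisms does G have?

24

All 4 vertices are pairwise adjacent: G = K_4. Every bijection on the vertex set is an automorphism of K_4; hence Aut(K_4) ≅ S_4, order 24.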